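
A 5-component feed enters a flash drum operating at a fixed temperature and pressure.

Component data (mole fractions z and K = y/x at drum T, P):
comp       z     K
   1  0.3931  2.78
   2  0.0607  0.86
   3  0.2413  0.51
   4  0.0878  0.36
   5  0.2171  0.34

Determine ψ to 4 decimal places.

ψ = 0.3769

Let ψ = V/F and solve Σ zᵢ(Kᵢ−1)/(1+ψ(Kᵢ−1)) = 0.
Feasibility: ΣzᵢKᵢ = 1.3735, Σzᵢ/Kᵢ = 1.5675 — both > 1, two phases present.
Iterate (Newton) starting at ψ = 0.5:
  ψ = 0.5000: g = -0.09202, g' = -0.7401 → ψ = 0.3757
  ψ = 0.3757: g = 0.00093, g' = -0.7652 → ψ = 0.3769
Converged at ψ = 0.3769.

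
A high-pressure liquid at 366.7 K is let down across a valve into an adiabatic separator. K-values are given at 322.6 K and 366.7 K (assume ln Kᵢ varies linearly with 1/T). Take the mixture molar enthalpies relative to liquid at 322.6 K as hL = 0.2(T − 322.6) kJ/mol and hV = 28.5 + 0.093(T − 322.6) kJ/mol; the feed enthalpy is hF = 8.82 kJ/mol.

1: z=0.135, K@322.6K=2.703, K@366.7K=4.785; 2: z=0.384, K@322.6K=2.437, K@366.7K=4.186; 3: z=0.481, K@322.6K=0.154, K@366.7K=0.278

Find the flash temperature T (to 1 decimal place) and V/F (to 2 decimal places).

T = 323.7 K, V/F = 0.30

Adiabatic flash: solve Rachford–Rice at each trial T, then check hF = ψ·hV(T) + (1−ψ)·hL(T).
  T = 322.6 K: K = (2.703, 2.437, 0.154), RR gives ψ = 0.294, H_out = 8.366 kJ/mol
  T = 366.7 K: K = (4.785, 4.186, 0.278), RR gives ψ = 0.574, H_out = 22.479 kJ/mol
  T = 344.6 K: K = (3.660, 3.248, 0.211), RR gives ψ = 0.453, H_out = 16.237 kJ/mol
  T = 333.6 K: K = (3.161, 2.827, 0.181), RR gives ψ = 0.382, H_out = 12.632 kJ/mol
  T = 328.1 K: K = (2.927, 2.628, 0.167), RR gives ψ = 0.341, H_out = 10.607 kJ/mol
  T = 325.4 K: K = (2.816, 2.533, 0.161), RR gives ψ = 0.318, H_out = 9.538 kJ/mol
  T = 324.0 K: K = (2.759, 2.485, 0.157), RR gives ψ = 0.306, H_out = 8.961 kJ/mol
Linear interpolation between T = 322.6 (H_out = 8.366) and T = 324.0 (H_out = 8.961) on hF = 8.82 gives T ≈ 323.7 K, at which ψ = 0.30.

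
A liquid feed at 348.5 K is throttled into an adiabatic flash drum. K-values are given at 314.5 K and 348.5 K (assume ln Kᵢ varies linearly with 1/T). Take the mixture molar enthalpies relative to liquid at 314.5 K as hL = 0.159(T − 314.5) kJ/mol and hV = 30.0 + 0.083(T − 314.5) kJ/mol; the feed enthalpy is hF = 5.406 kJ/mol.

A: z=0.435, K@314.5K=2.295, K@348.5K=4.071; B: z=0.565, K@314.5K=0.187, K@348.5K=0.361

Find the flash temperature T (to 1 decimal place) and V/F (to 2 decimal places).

T = 318.4 K, V/F = 0.16

Adiabatic flash: solve Rachford–Rice at each trial T, then check hF = ψ·hV(T) + (1−ψ)·hL(T).
  T = 314.5 K: K = (2.295, 0.187), RR gives ψ = 0.099, H_out = 2.963 kJ/mol
  T = 348.5 K: K = (4.071, 0.361), RR gives ψ = 0.497, H_out = 19.026 kJ/mol
  T = 331.5 K: K = (3.102, 0.264), RR gives ψ = 0.322, H_out = 11.959 kJ/mol
  T = 323.0 K: K = (2.679, 0.223), RR gives ψ = 0.223, H_out = 7.912 kJ/mol
  T = 318.8 K: K = (2.484, 0.205), RR gives ψ = 0.166, H_out = 5.620 kJ/mol
  T = 316.6 K: K = (2.386, 0.196), RR gives ψ = 0.133, H_out = 4.307 kJ/mol
Linear interpolation between T = 316.6 (H_out = 4.307) and T = 318.8 (H_out = 5.620) on hF = 5.406 gives T ≈ 318.4 K, at which ψ = 0.16.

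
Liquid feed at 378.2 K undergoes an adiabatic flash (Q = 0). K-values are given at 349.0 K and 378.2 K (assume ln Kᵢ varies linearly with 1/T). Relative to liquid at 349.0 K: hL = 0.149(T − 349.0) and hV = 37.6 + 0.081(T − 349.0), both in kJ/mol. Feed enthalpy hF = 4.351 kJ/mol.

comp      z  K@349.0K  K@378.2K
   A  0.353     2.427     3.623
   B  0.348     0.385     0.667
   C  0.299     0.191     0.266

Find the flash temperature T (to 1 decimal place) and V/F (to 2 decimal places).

T = 352.8 K, V/F = 0.10

Adiabatic flash: solve Rachford–Rice at each trial T, then check hF = ψ·hV(T) + (1−ψ)·hL(T).
  T = 349.0 K: K = (2.427, 0.385, 0.191), RR gives ψ = 0.047, H_out = 1.776 kJ/mol
  T = 378.2 K: K = (3.623, 0.667, 0.266), RR gives ψ = 0.408, H_out = 18.877 kJ/mol
  T = 363.6 K: K = (2.989, 0.512, 0.227), RR gives ψ = 0.239, H_out = 10.936 kJ/mol
  T = 356.3 K: K = (2.699, 0.445, 0.209), RR gives ψ = 0.149, H_out = 6.616 kJ/mol
  T = 352.6 K: K = (2.559, 0.414, 0.200), RR gives ψ = 0.099, H_out = 4.248 kJ/mol
  T = 354.5 K: K = (2.630, 0.430, 0.204), RR gives ψ = 0.125, H_out = 5.483 kJ/mol
Linear interpolation between T = 352.6 (H_out = 4.248) and T = 354.5 (H_out = 5.483) on hF = 4.351 gives T ≈ 352.8 K, at which ψ = 0.10.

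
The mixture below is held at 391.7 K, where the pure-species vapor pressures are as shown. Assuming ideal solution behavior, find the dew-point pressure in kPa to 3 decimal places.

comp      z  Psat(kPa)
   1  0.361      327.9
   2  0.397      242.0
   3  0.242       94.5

At the dew point ψ → 1, so Σzᵢ/Kᵢ = 1 with Kᵢ = Pᵢˢᵃᵗ/P ⇒ 1/P = Σzᵢ/Pᵢˢᵃᵗ.
1/P = 0.361/327.9 + 0.397/242.0 + 0.242/94.5 = 0.005302 ⇒ P = 188.598 kPa

Pdew = 188.598 kPa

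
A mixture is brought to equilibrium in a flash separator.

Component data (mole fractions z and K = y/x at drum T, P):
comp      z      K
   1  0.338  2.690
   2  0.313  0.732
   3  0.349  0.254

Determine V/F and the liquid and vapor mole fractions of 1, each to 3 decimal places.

V/F = 0.240, x_1 = 0.241, y_1 = 0.647

Rachford–Rice: g(V/F) = Σ zᵢ(Kᵢ−1)/(1+V/F(Kᵢ−1)) = 0.
Feasibility: ΣzᵢKᵢ = 1.227, Σzᵢ/Kᵢ = 1.927 — both > 1, two phases present.
Newton–Raphson from V/F = 0.5:
  V/F = 0.500: g = -0.2025, g' = -0.808 → V/F = 0.249
  V/F = 0.249: g = -0.0078, g' = -0.797 → V/F = 0.239
  V/F = 0.239: g = 0.0000, g' = -0.803 → V/F = 0.240
Converged at V/F = 0.240.
Compositions from xᵢ = zᵢ/(1+V/F(Kᵢ−1)), yᵢ = Kᵢxᵢ:
  1: x = 0.241, y = 0.647
  2: x = 0.334, y = 0.245
  3: x = 0.425, y = 0.108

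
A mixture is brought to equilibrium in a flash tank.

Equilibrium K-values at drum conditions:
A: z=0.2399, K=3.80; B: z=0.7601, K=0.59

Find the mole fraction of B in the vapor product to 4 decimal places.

Rachford–Rice: g(ψ) = Σ zᵢ(Kᵢ−1)/(1+ψ(Kᵢ−1)) = 0.
Check two-phase: ΣzᵢKᵢ = 1.3601 > 1 and Σzᵢ/Kᵢ = 1.3514 > 1, so g(0) = 0.3601 > 0 and g(1) = -0.3514 < 0.
Iterate (Newton) starting at ψ = 0.63:
  ψ = 0.6300: g = -0.17715, g' = -0.4785 → ψ = 0.2598
  ψ = 0.2598: g = 0.04010, g' = -0.7904 → ψ = 0.3105
  ψ = 0.3105: g = 0.00224, g' = -0.7060 → ψ = 0.3136
  ψ = 0.3136: g = 0.00001, g' = -0.7014 → ψ = 0.3137
Converged at ψ = 0.3137.
Compositions from xᵢ = zᵢ/(1+ψ(Kᵢ−1)), yᵢ = Kᵢxᵢ:
  A: x = 0.1277, y = 0.4854
  B: x = 0.8723, y = 0.5146

y_B = 0.5146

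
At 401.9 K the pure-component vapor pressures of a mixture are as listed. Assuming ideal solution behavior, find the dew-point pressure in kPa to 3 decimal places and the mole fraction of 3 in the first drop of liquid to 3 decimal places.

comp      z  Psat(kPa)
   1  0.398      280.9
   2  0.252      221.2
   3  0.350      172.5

Pdew = 218.098 kPa, x_3 = 0.443

At the dew point ψ → 1, so Σzᵢ/Kᵢ = 1 with Kᵢ = Pᵢˢᵃᵗ/P ⇒ 1/P = Σzᵢ/Pᵢˢᵃᵗ.
1/P = 0.398/280.9 + 0.252/221.2 + 0.350/172.5 = 0.004585 ⇒ P = 218.098 kPa
xᵢ = zᵢP/Pᵢˢᵃᵗ ⇒ x_3 = 0.350·218.098/172.5 = 0.443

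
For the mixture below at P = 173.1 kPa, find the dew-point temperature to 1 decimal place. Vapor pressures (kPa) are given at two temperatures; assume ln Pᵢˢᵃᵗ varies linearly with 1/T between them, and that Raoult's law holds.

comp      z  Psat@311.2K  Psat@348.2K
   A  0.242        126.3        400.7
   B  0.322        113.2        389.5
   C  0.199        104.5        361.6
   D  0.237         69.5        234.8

Dew-point temperature: Σzᵢ·P/Pᵢˢᵃᵗ(T) = 1. Interpolate ln Pᵢˢᵃᵗ = aᵢ + bᵢ/T.
  T = 311.2 K: ΣzᵢP/Pᵢˢᵃᵗ = 1.7440
  T = 348.2 K: ΣzᵢP/Pᵢˢᵃᵗ = 0.5176
  T = 329.7 K: ΣzᵢP/Pᵢˢᵃᵗ = 0.9182
  T = 320.4 K: ΣzᵢP/Pᵢˢᵃᵗ = 1.2559
  T = 325.0 K: ΣzᵢP/Pᵢˢᵃᵗ = 1.0732
  T = 327.4 K: ΣzᵢP/Pᵢˢᵃᵗ = 0.9905
Interpolating between 325.0 K and 327.4 K gives T ≈ 327.1 K.

T = 327.1 K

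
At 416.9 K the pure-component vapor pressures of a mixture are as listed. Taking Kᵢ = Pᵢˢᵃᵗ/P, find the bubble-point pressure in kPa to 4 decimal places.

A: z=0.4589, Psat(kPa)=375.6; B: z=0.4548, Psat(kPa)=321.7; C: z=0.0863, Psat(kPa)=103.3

Pbub = 327.5868 kPa

At the bubble point ψ → 0, so ΣzᵢKᵢ = 1 with Kᵢ = Pᵢˢᵃᵗ/P ⇒ P = ΣzᵢPᵢˢᵃᵗ.
P = 0.4589·375.6 + 0.4548·321.7 + 0.0863·103.3 = 327.5868 kPa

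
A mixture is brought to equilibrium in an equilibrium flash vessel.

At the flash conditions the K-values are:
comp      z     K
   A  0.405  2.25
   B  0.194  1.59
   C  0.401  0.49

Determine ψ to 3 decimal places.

ψ = 0.770

Material balance + equilibrium reduce to Σ zᵢ(Kᵢ−1)/(1+ψ(Kᵢ−1)) = 0.
g(0) = ΣzᵢKᵢ − 1 = 0.416 and g(1) = 1 − Σzᵢ/Kᵢ = -0.120, so a root lies in (0, 1).
Newton iteration, ψ⁰ = 0.45:
  ψ = 0.450: g = 0.1490, g' = -0.477 → ψ = 0.762
  ψ = 0.762: g = 0.0036, g' = -0.477 → ψ = 0.770
Converged at ψ = 0.770.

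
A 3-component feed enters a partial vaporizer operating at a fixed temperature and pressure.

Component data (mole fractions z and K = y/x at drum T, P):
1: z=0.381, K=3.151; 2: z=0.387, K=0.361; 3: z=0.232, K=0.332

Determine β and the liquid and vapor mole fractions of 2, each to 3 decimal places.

β = 0.298, x_2 = 0.478, y_2 = 0.173

Newton iteration, β⁰ = 0.33:
  β = 0.330: g = -0.0329, g' = -1.027 → β = 0.298
Converged at β = 0.298.
Compositions from xᵢ = zᵢ/(1+β(Kᵢ−1)), yᵢ = Kᵢxᵢ:
  1: x = 0.232, y = 0.731
  2: x = 0.478, y = 0.173
  3: x = 0.290, y = 0.096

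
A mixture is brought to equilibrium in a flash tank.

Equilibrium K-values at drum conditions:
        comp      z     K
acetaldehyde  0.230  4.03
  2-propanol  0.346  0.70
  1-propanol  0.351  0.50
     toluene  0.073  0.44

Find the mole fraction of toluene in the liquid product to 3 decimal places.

x_toluene = 0.087

Rachford–Rice: g(ψ) = Σ zᵢ(Kᵢ−1)/(1+ψ(Kᵢ−1)) = 0.
g(0) = ΣzᵢKᵢ − 1 = 0.377 and g(1) = 1 − Σzᵢ/Kᵢ = -0.419, so a root lies in (0, 1).
Newton iteration, ψ⁰ = 0.41:
  ψ = 0.410: g = -0.0814, g' = -0.638 → ψ = 0.282
  ψ = 0.282: g = 0.0092, g' = -0.802 → ψ = 0.294
Converged at ψ = 0.294.
Compositions from xᵢ = zᵢ/(1+ψ(Kᵢ−1)), yᵢ = Kᵢxᵢ:
  acetaldehyde: x = 0.122, y = 0.490
  2-propanol: x = 0.379, y = 0.266
  1-propanol: x = 0.412, y = 0.206
  toluene: x = 0.087, y = 0.038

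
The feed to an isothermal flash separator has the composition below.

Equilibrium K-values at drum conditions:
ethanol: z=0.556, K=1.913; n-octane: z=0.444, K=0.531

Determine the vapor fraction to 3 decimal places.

ψ = 0.699

Let ψ = V/F and solve Σ zᵢ(Kᵢ−1)/(1+ψ(Kᵢ−1)) = 0.
g(0) = ΣzᵢKᵢ − 1 = 0.299 and g(1) = 1 − Σzᵢ/Kᵢ = -0.127, so a root lies in (0, 1).
Binary case is linear: z₁(K₁−1)(1+ψ(K₂−1)) + z₂(K₂−1)(1+ψ(K₁−1)) = 0
⇒ ψ = [z₁(K₁−1)+z₂(K₂−1)] / [−(K₁−1)(K₂−1)] = 0.2994/0.4282 = 0.699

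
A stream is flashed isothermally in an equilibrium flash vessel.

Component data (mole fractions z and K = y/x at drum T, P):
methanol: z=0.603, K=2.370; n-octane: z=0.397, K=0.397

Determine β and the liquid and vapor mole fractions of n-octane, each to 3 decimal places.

Material balance + equilibrium reduce to Σ zᵢ(Kᵢ−1)/(1+β(Kᵢ−1)) = 0.
Check two-phase: ΣzᵢKᵢ = 1.587 > 1 and Σzᵢ/Kᵢ = 1.254 > 1, so g(0) = 0.587 > 0 and g(1) = -0.254 < 0.
Iterate (Newton) starting at β = 0.5:
  β = 0.500: g = 0.1476, g' = -0.694 → β = 0.712
  β = 0.712: g = -0.0016, g' = -0.734 → β = 0.710
Converged at β = 0.710.
Compositions from xᵢ = zᵢ/(1+β(Kᵢ−1)), yᵢ = Kᵢxᵢ:
  methanol: x = 0.306, y = 0.724
  n-octane: x = 0.694, y = 0.276

β = 0.710, x_n-octane = 0.694, y_n-octane = 0.276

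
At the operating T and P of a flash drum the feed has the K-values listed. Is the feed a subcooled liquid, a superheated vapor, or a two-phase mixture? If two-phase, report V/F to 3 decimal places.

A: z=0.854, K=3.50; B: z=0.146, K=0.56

superheated vapor

ΣzᵢKᵢ = 3.071; Σzᵢ/Kᵢ = 0.505.
Since Σzᵢ/Kᵢ < 1 the mixture is above its dew point — single vapor phase.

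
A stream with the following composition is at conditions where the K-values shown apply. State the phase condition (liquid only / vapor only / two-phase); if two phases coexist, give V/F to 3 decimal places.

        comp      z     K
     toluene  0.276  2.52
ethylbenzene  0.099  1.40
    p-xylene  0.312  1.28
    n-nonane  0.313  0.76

vapor only

ΣzᵢKᵢ = 1.471; Σzᵢ/Kᵢ = 0.836.
Since Σzᵢ/Kᵢ < 1 the mixture is above its dew point — single vapor phase.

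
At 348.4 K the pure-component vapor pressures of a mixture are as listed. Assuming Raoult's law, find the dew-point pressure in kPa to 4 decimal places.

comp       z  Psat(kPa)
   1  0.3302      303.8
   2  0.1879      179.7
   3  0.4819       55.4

At the dew point ψ → 1, so Σzᵢ/Kᵢ = 1 with Kᵢ = Pᵢˢᵃᵗ/P ⇒ 1/P = Σzᵢ/Pᵢˢᵃᵗ.
1/P = 0.3302/303.8 + 0.1879/179.7 + 0.4819/55.4 = 0.0108311 ⇒ P = 92.3268 kPa

Pdew = 92.3268 kPa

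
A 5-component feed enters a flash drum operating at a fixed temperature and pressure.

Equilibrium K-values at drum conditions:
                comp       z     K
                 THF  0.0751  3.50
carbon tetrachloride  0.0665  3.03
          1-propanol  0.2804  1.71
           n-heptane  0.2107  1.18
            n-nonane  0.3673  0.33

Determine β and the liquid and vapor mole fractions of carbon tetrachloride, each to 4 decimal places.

β = 0.4376, x_carbon tetrachloride = 0.0352, y_carbon tetrachloride = 0.1067

Newton iteration, β⁰ = 0.5:
  β = 0.5000: g = -0.03790, g' = -0.6158 → β = 0.4384
  β = 0.4384: g = -0.00048, g' = -0.6022 → β = 0.4376
Converged at β = 0.4376.
Compositions from xᵢ = zᵢ/(1+β(Kᵢ−1)), yᵢ = Kᵢxᵢ:
  THF: x = 0.0359, y = 0.1255
  carbon tetrachloride: x = 0.0352, y = 0.1067
  1-propanol: x = 0.2139, y = 0.3658
  n-heptane: x = 0.1953, y = 0.2305
  n-nonane: x = 0.5197, y = 0.1715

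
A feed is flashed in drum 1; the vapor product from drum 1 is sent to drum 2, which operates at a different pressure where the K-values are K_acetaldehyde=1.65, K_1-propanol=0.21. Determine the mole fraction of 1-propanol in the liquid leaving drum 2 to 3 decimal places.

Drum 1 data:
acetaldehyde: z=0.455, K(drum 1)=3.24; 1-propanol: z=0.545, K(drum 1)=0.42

x_1-propanol (drum 2) = 0.451

Drum 1:
Let ψ₁ = V/F and solve Σ zᵢ(Kᵢ−1)/(1+ψ₁(Kᵢ−1)) = 0.
Feasibility: ΣzᵢKᵢ = 1.703, Σzᵢ/Kᵢ = 1.438 — both > 1, two phases present.
Iterate (Newton) starting at ψ₁ = 0.57:
  ψ₁ = 0.570: g = -0.0246, g' = -0.850 → ψ₁ = 0.541
Converged at ψ₁ = 0.541.
Drum-1 compositions:
  acetaldehyde: x = 0.206, y = 0.666
  1-propanol: x = 0.794, y = 0.334
Drum-2 feed = drum-1 vapor: z₂ = (0.6664, 0.3336).
Drum 2:
Let ψ₂ = V/F and solve Σ zᵢ(Kᵢ−1)/(1+ψ₂(Kᵢ−1)) = 0.
Feasibility: ΣzᵢKᵢ = 1.170, Σzᵢ/Kᵢ = 1.993 — both > 1, two phases present.
Newton iteration, ψ₂⁰ = 0.67:
  ψ₂ = 0.670: g = -0.2582, g' = -1.076 → ψ₂ = 0.430
  ψ₂ = 0.430: g = -0.0607, g' = -0.650 → ψ₂ = 0.337
  ψ₂ = 0.337: g = -0.0037, g' = -0.576 → ψ₂ = 0.330
Converged at ψ₂ = 0.330.
  acetaldehyde: x = 0.549, y = 0.905
  1-propanol: x = 0.451, y = 0.095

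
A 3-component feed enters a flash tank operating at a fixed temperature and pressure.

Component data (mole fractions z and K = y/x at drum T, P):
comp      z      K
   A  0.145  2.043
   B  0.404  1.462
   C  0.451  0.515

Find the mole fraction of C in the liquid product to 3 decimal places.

Material balance + equilibrium reduce to Σ zᵢ(Kᵢ−1)/(1+β(Kᵢ−1)) = 0.
Feasibility: ΣzᵢKᵢ = 1.119, Σzᵢ/Kᵢ = 1.223 — both > 1, two phases present.
Newton iteration, β⁰ = 0.64:
  β = 0.640: g = -0.0824, g' = -0.331 → β = 0.391
  β = 0.391: g = -0.0044, g' = -0.303 → β = 0.376
Converged at β = 0.376.
Compositions from xᵢ = zᵢ/(1+β(Kᵢ−1)), yᵢ = Kᵢxᵢ:
  A: x = 0.104, y = 0.213
  B: x = 0.344, y = 0.503
  C: x = 0.552, y = 0.284

x_C = 0.552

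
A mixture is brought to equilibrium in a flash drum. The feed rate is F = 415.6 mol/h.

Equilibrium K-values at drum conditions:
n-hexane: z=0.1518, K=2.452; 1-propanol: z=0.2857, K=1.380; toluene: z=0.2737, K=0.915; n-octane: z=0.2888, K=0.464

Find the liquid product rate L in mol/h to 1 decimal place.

Rachford–Rice: g(ψ) = Σ zᵢ(Kᵢ−1)/(1+ψ(Kᵢ−1)) = 0.
Check two-phase: ΣzᵢKᵢ = 1.1509 > 1 and Σzᵢ/Kᵢ = 1.1905 > 1, so g(0) = 0.1509 > 0 and g(1) = -0.1905 < 0.
Newton–Raphson from ψ = 0.33:
  ψ = 0.3300: g = 0.03348, g' = -0.3034 → ψ = 0.4404
  ψ = 0.4404: g = 0.00066, g' = -0.2936 → ψ = 0.4426
Converged at ψ = 0.4426.
Then V = ψ·F = 0.4426·415.6 = 183.9 mol/h and L = F − V = 231.7 mol/h.

L = 231.7 mol/h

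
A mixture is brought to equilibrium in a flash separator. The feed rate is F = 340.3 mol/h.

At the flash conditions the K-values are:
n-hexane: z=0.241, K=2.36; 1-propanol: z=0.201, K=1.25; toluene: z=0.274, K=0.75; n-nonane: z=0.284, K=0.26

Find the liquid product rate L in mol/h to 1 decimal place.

Material balance + equilibrium reduce to Σ zᵢ(Kᵢ−1)/(1+V/F(Kᵢ−1)) = 0.
Check two-phase: ΣzᵢKᵢ = 1.099 > 1 and Σzᵢ/Kᵢ = 1.721 > 1, so g(0) = 0.099 > 0 and g(1) = -0.721 < 0.
Newton–Raphson from V/F = 0.67:
  V/F = 0.670: g = -0.2846, g' = -0.768 → V/F = 0.299
  V/F = 0.299: g = -0.0643, g' = -0.513 → V/F = 0.174
  V/F = 0.174: g = 0.0004, g' = -0.527 → V/F = 0.175
Converged at V/F = 0.175.
Then V = V/F·F = 0.1747·340.3 = 59.4 mol/h and L = F − V = 280.9 mol/h.

L = 280.9 mol/h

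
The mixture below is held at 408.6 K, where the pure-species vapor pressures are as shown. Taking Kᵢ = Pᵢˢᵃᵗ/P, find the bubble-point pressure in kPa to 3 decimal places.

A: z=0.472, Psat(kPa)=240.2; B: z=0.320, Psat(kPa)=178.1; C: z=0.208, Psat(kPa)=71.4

Pbub = 185.218 kPa

At the bubble point ψ → 0, so ΣzᵢKᵢ = 1 with Kᵢ = Pᵢˢᵃᵗ/P ⇒ P = ΣzᵢPᵢˢᵃᵗ.
P = 0.472·240.2 + 0.320·178.1 + 0.208·71.4 = 185.218 kPa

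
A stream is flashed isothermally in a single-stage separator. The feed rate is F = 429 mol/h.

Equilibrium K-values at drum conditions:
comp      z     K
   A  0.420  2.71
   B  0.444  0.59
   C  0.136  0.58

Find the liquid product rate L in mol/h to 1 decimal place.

L = 137.6 mol/h

Newton iteration, β⁰ = 0.5:
  β = 0.500: g = 0.0859, g' = -0.513 → β = 0.667
  β = 0.667: g = 0.0055, g' = -0.456 → β = 0.679
Converged at β = 0.679.
Then V = β·F = 0.6793·429 = 291.4 mol/h and L = F − V = 137.6 mol/h.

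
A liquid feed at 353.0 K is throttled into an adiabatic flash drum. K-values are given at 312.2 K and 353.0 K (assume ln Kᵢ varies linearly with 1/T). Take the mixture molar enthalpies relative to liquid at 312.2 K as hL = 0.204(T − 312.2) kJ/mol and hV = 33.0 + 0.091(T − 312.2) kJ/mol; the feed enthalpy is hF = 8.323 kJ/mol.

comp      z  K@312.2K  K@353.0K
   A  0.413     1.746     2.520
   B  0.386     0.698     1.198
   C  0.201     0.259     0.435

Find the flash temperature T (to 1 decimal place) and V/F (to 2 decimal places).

T = 316.0 K, V/F = 0.23

Adiabatic flash: solve Rachford–Rice at each trial T, then check hF = ψ·hV(T) + (1−ψ)·hL(T).
  T = 312.2 K: K = (1.746, 0.698, 0.259), RR gives ψ = 0.115, H_out = 3.811 kJ/mol
  T = 353.0 K: K = (2.520, 1.198, 0.435), RR gives ψ = 1.000, H_out = 36.713 kJ/mol
  T = 332.6 K: K = (2.121, 0.930, 0.341), RR gives ψ = 0.667, H_out = 24.646 kJ/mol
  T = 322.4 K: K = (1.930, 0.809, 0.298), RR gives ψ = 0.411, H_out = 15.166 kJ/mol
  T = 317.3 K: K = (1.837, 0.752, 0.278), RR gives ψ = 0.269, H_out = 9.755 kJ/mol
  T = 314.8 K: K = (1.792, 0.725, 0.269), RR gives ψ = 0.195, H_out = 6.915 kJ/mol
  T = 316.1 K: K = (1.816, 0.739, 0.274), RR gives ψ = 0.234, H_out = 8.408 kJ/mol
Linear interpolation between T = 314.8 (H_out = 6.915) and T = 316.1 (H_out = 8.408) on hF = 8.323 gives T ≈ 316.0 K, at which ψ = 0.23.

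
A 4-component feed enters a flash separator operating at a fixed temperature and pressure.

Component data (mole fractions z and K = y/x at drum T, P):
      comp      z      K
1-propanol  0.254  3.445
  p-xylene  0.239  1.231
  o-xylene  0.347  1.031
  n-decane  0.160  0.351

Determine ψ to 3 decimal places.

ψ = 0.901

Rachford–Rice: g(ψ) = Σ zᵢ(Kᵢ−1)/(1+ψ(Kᵢ−1)) = 0.
g(0) = ΣzᵢKᵢ − 1 = 0.583 and g(1) = 1 − Σzᵢ/Kᵢ = -0.060, so a root lies in (0, 1).
Newton–Raphson from ψ = 0.64:
  ψ = 0.640: g = 0.1232, g' = -0.438 → ψ = 0.921
  ψ = 0.921: g = -0.0113, g' = -0.569 → ψ = 0.901
Converged at ψ = 0.901.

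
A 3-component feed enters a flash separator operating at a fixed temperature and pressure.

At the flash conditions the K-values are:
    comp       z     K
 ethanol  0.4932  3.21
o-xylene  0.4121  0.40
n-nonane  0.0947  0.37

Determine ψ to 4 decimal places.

Rachford–Rice: g(ψ) = Σ zᵢ(Kᵢ−1)/(1+ψ(Kᵢ−1)) = 0.
g(0) = ΣzᵢKᵢ − 1 = 0.7831 and g(1) = 1 − Σzᵢ/Kᵢ = -0.4398, so a root lies in (0, 1).
Newton iteration, ψ⁰ = 0.5:
  ψ = 0.5000: g = 0.07748, g' = -0.9265 → ψ = 0.5836
  ψ = 0.5836: g = 0.00116, g' = -0.9048 → ψ = 0.5849
Converged at ψ = 0.5849.

ψ = 0.5849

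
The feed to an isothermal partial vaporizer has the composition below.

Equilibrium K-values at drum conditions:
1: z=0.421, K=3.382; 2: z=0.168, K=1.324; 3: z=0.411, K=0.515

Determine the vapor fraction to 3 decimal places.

Newton–Raphson from ψ = 0.5:
  ψ = 0.500: g = 0.2414, g' = -0.679 → ψ = 0.855
  ψ = 0.855: g = 0.0321, g' = -0.552 → ψ = 0.914
  ψ = 0.914: g = -0.0002, g' = -0.559 → ψ = 0.913
Converged at ψ = 0.913.

ψ = 0.913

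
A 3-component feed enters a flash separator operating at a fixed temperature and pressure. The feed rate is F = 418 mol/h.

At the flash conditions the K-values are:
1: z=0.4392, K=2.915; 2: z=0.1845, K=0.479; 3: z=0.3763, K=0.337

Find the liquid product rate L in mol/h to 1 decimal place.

L = 243.7 mol/h

Material balance + equilibrium reduce to Σ zᵢ(Kᵢ−1)/(1+β(Kᵢ−1)) = 0.
Feasibility: ΣzᵢKᵢ = 1.4955, Σzᵢ/Kᵢ = 1.6525 — both > 1, two phases present.
Newton–Raphson from β = 0.5:
  β = 0.5000: g = -0.07353, g' = -0.8820 → β = 0.4166
  β = 0.4166: g = 0.00033, g' = -0.8958 → β = 0.4170
Converged at β = 0.4170.
Then V = β·F = 0.4170·418 = 174.3 mol/h and L = F − V = 243.7 mol/h.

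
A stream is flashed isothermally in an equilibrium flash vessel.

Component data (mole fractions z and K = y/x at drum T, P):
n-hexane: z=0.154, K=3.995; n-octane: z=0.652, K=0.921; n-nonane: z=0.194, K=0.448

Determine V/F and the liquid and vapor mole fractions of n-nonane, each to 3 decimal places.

Newton–Raphson from V/F = 0.5:
  V/F = 0.500: g = -0.0169, g' = -0.339 → V/F = 0.450
  V/F = 0.450: g = 0.0005, g' = -0.360 → V/F = 0.452
Converged at V/F = 0.452.
Compositions from xᵢ = zᵢ/(1+V/F(Kᵢ−1)), yᵢ = Kᵢxᵢ:
  n-hexane: x = 0.065, y = 0.262
  n-octane: x = 0.676, y = 0.623
  n-nonane: x = 0.258, y = 0.116

V/F = 0.452, x_n-nonane = 0.258, y_n-nonane = 0.116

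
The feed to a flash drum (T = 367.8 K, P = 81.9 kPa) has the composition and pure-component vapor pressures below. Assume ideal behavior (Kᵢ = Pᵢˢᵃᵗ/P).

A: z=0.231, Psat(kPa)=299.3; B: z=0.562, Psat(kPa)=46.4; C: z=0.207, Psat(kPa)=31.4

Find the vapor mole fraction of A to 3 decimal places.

Raoult's law: Kᵢ = Pᵢˢᵃᵗ/P = Pᵢˢᵃᵗ/81.9.
  K_A = 299.3/81.9 = 3.65446, K_B = 46.4/81.9 = 0.56654, K_C = 31.4/81.9 = 0.38339
Rachford–Rice: g(V/F) = Σ zᵢ(Kᵢ−1)/(1+V/F(Kᵢ−1)) = 0.
Feasibility: ΣzᵢKᵢ = 1.242, Σzᵢ/Kᵢ = 1.595 — both > 1, two phases present.
Newton iteration, V/F⁰ = 0.38:
  V/F = 0.380: g = -0.1531, g' = -0.689 → V/F = 0.158
  V/F = 0.158: g = 0.0292, g' = -1.027 → V/F = 0.186
  V/F = 0.186: g = 0.0011, g' = -0.954 → V/F = 0.187
Converged at V/F = 0.187.
Compositions from xᵢ = zᵢ/(1+V/F(Kᵢ−1)), yᵢ = Kᵢxᵢ:
  A: x = 0.154, y = 0.564
  B: x = 0.612, y = 0.347
  C: x = 0.234, y = 0.090

y_A = 0.564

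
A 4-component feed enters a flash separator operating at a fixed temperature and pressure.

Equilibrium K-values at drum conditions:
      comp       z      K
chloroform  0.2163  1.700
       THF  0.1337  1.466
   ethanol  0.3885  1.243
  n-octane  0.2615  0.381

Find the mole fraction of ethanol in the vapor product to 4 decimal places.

Rachford–Rice: g(ψ) = Σ zᵢ(Kᵢ−1)/(1+ψ(Kᵢ−1)) = 0.
Feasibility: ΣzᵢKᵢ = 1.1463, Σzᵢ/Kᵢ = 1.2173 — both > 1, two phases present.
Newton–Raphson from ψ = 0.33:
  ψ = 0.3300: g = 0.06097, g' = -0.2697 → ψ = 0.5561
  ψ = 0.5561: g = -0.00521, g' = -0.3240 → ψ = 0.5400
  ψ = 0.5400: g = -0.00005, g' = -0.3184 → ψ = 0.5399
Converged at ψ = 0.5399.
Compositions from xᵢ = zᵢ/(1+ψ(Kᵢ−1)), yᵢ = Kᵢxᵢ:
  chloroform: x = 0.1570, y = 0.2669
  THF: x = 0.1068, y = 0.1566
  ethanol: x = 0.3434, y = 0.4269
  n-octane: x = 0.3928, y = 0.1496

y_ethanol = 0.4269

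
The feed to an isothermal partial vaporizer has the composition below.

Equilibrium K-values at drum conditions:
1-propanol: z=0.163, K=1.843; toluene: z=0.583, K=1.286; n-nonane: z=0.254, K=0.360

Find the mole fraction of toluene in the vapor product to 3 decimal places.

y_toluene = 0.654

Newton–Raphson from β = 0.5:
  β = 0.500: g = 0.0035, g' = -0.319 → β = 0.511
Converged at β = 0.511.
Compositions from xᵢ = zᵢ/(1+β(Kᵢ−1)), yᵢ = Kᵢxᵢ:
  1-propanol: x = 0.114, y = 0.210
  toluene: x = 0.509, y = 0.654
  n-nonane: x = 0.377, y = 0.136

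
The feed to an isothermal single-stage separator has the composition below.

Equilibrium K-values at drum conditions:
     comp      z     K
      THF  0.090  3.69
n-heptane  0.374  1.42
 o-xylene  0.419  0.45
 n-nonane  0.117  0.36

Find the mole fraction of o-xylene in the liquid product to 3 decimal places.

x_o-xylene = 0.451

Let ψ = V/F and solve Σ zᵢ(Kᵢ−1)/(1+ψ(Kᵢ−1)) = 0.
Feasibility: ΣzᵢKᵢ = 1.094, Σzᵢ/Kᵢ = 1.544 — both > 1, two phases present.
Newton iteration, ψ⁰ = 0.5:
  ψ = 0.500: g = -0.1949, g' = -0.508 → ψ = 0.117
  ψ = 0.117: g = 0.0069, g' = -0.638 → ψ = 0.127
  ψ = 0.127: g = 0.0001, g' = -0.624 → ψ = 0.128
Converged at ψ = 0.128.
Compositions from xᵢ = zᵢ/(1+ψ(Kᵢ−1)), yᵢ = Kᵢxᵢ:
  THF: x = 0.067, y = 0.247
  n-heptane: x = 0.355, y = 0.504
  o-xylene: x = 0.451, y = 0.203
  n-nonane: x = 0.127, y = 0.046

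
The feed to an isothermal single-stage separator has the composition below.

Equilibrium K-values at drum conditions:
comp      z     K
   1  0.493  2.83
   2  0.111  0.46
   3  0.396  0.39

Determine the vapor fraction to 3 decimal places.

ψ = 0.551

Material balance + equilibrium reduce to Σ zᵢ(Kᵢ−1)/(1+ψ(Kᵢ−1)) = 0.
Check two-phase: ΣzᵢKᵢ = 1.601 > 1 and Σzᵢ/Kᵢ = 1.431 > 1, so g(0) = 0.601 > 0 and g(1) = -0.431 < 0.
Newton iteration, ψ⁰ = 0.5:
  ψ = 0.500: g = 0.0414, g' = -0.816 → ψ = 0.551
Converged at ψ = 0.551.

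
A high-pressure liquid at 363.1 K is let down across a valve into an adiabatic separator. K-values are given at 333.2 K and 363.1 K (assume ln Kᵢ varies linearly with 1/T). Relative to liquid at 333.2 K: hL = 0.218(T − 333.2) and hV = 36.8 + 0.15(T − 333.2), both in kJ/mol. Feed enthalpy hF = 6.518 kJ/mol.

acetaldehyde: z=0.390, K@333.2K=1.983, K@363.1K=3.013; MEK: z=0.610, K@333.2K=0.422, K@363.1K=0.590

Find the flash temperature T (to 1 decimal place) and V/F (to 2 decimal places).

T = 337.4 K, V/F = 0.15

Adiabatic flash: solve Rachford–Rice at each trial T, then check hF = ψ·hV(T) + (1−ψ)·hL(T).
  T = 333.2 K: K = (1.983, 0.422), RR gives ψ = 0.054, H_out = 1.994 kJ/mol
  T = 363.1 K: K = (3.013, 0.590), RR gives ψ = 0.648, H_out = 29.054 kJ/mol
  T = 348.1 K: K = (2.465, 0.502), RR gives ψ = 0.367, H_out = 16.387 kJ/mol
  T = 340.6 K: K = (2.214, 0.461), RR gives ψ = 0.221, H_out = 9.645 kJ/mol
  T = 336.9 K: K = (2.097, 0.441), RR gives ψ = 0.142, H_out = 5.991 kJ/mol
  T = 338.8 K: K = (2.157, 0.451), RR gives ψ = 0.183, H_out = 7.903 kJ/mol
Linear interpolation between T = 336.9 (H_out = 5.991) and T = 338.8 (H_out = 7.903) on hF = 6.518 gives T ≈ 337.4 K, at which ψ = 0.15.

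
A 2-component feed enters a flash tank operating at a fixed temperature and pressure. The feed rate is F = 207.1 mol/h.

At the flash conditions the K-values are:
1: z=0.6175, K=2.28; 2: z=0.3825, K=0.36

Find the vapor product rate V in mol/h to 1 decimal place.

V = 137.9 mol/h

Binary case is linear: z₁(K₁−1)(1+β(K₂−1)) + z₂(K₂−1)(1+β(K₁−1)) = 0
⇒ β = [z₁(K₁−1)+z₂(K₂−1)] / [−(K₁−1)(K₂−1)] = 0.54560/0.81920 = 0.6660
Then V = β·F = 0.6660·207.1 = 137.9 mol/h and L = F − V = 69.2 mol/h.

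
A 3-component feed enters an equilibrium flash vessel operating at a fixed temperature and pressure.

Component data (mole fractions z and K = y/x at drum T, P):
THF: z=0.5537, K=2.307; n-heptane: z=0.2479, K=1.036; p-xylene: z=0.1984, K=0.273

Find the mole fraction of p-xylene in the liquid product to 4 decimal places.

Material balance + equilibrium reduce to Σ zᵢ(Kᵢ−1)/(1+V/F(Kᵢ−1)) = 0.
Feasibility: ΣzᵢKᵢ = 1.5884, Σzᵢ/Kᵢ = 1.2060 — both > 1, two phases present.
Newton–Raphson from V/F = 0.5:
  V/F = 0.5000: g = 0.21983, g' = -0.6051 → V/F = 0.8633
  V/F = 0.8633: g = -0.03865, g' = -0.9653 → V/F = 0.8233
  V/F = 0.8233: g = -0.00198, g' = -0.8703 → V/F = 0.8210
Converged at V/F = 0.8210.
Compositions from xᵢ = zᵢ/(1+V/F(Kᵢ−1)), yᵢ = Kᵢxᵢ:
  THF: x = 0.2671, y = 0.6162
  n-heptane: x = 0.2408, y = 0.2495
  p-xylene: x = 0.4921, y = 0.1343

x_p-xylene = 0.4921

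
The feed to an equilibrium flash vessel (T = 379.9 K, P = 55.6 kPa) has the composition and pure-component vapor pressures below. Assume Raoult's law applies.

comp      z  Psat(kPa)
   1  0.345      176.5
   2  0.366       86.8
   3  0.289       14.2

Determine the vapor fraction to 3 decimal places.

Raoult's law: Kᵢ = Pᵢˢᵃᵗ/P = Pᵢˢᵃᵗ/55.6.
  K_1 = 176.5/55.6 = 3.17446, K_2 = 86.8/55.6 = 1.56115, K_3 = 14.2/55.6 = 0.25540
Rachford–Rice: g(ψ) = Σ zᵢ(Kᵢ−1)/(1+ψ(Kᵢ−1)) = 0.
Check two-phase: ΣzᵢKᵢ = 1.740 > 1 and Σzᵢ/Kᵢ = 1.475 > 1, so g(0) = 0.740 > 0 and g(1) = -0.475 < 0.
Newton–Raphson from ψ = 0.41:
  ψ = 0.410: g = 0.2538, g' = -0.864 → ψ = 0.704
  ψ = 0.704: g = -0.0084, g' = -1.021 → ψ = 0.696
  ψ = 0.696: g = -0.0001, g' = -1.007 → ψ = 0.695
Converged at ψ = 0.695.

ψ = 0.695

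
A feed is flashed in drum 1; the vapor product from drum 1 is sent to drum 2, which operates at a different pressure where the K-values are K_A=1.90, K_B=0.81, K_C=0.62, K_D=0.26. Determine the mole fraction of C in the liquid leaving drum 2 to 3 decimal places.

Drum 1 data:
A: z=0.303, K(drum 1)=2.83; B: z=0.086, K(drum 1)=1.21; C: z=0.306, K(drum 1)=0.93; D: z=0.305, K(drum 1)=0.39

Drum 1:
Let ψ₁ = V/F and solve Σ zᵢ(Kᵢ−1)/(1+ψ₁(Kᵢ−1)) = 0.
Check two-phase: ΣzᵢKᵢ = 1.365 > 1 and Σzᵢ/Kᵢ = 1.289 > 1, so g(0) = 0.365 > 0 and g(1) = -0.289 < 0.
Newton iteration, ψ₁⁰ = 0.5:
  ψ₁ = 0.500: g = 0.0160, g' = -0.516 → ψ₁ = 0.531
Converged at ψ₁ = 0.531.
Drum-1 compositions:
  A: x = 0.154, y = 0.435
  B: x = 0.077, y = 0.094
  C: x = 0.318, y = 0.296
  D: x = 0.451, y = 0.176
Drum-2 feed = drum-1 vapor: z₂ = (0.4349, 0.0936, 0.2956, 0.1759).
Drum 2:
Let ψ₂ = V/F and solve Σ zᵢ(Kᵢ−1)/(1+ψ₂(Kᵢ−1)) = 0.
g(0) = ΣzᵢKᵢ − 1 = 0.131 and g(1) = 1 − Σzᵢ/Kᵢ = -0.498, so a root lies in (0, 1).
Newton iteration, ψ₂⁰ = 0.5:
  ψ₂ = 0.500: g = -0.0951, g' = -0.479 → ψ₂ = 0.302
  ψ₂ = 0.302: g = -0.0056, g' = -0.436 → ψ₂ = 0.289
Converged at ψ₂ = 0.289.
  A: x = 0.345, y = 0.656
  B: x = 0.099, y = 0.080
  C: x = 0.332, y = 0.206
  D: x = 0.224, y = 0.058

x_C (drum 2) = 0.332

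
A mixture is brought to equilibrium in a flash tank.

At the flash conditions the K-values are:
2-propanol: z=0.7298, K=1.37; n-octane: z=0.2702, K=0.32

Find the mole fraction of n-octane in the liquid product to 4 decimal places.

Let β = V/F and solve Σ zᵢ(Kᵢ−1)/(1+β(Kᵢ−1)) = 0.
Feasibility: ΣzᵢKᵢ = 1.0863, Σzᵢ/Kᵢ = 1.3771 — both > 1, two phases present.
Binary case is linear: z₁(K₁−1)(1+β(K₂−1)) + z₂(K₂−1)(1+β(K₁−1)) = 0
⇒ β = [z₁(K₁−1)+z₂(K₂−1)] / [−(K₁−1)(K₂−1)] = 0.08629/0.25160 = 0.3430
Compositions from xᵢ = zᵢ/(1+β(Kᵢ−1)), yᵢ = Kᵢxᵢ:
  2-propanol: x = 0.6476, y = 0.8872
  n-octane: x = 0.3524, y = 0.1128

x_n-octane = 0.3524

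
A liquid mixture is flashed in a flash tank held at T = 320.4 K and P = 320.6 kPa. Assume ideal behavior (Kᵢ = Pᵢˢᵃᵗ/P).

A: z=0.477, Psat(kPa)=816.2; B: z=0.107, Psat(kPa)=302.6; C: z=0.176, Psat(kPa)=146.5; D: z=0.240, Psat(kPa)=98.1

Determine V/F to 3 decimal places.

Raoult's law: Kᵢ = Pᵢˢᵃᵗ/P = Pᵢˢᵃᵗ/320.6.
  K_A = 816.2/320.6 = 2.54585, K_B = 302.6/320.6 = 0.94386, K_C = 146.5/320.6 = 0.45696, K_D = 98.1/320.6 = 0.30599
Material balance + equilibrium reduce to Σ zᵢ(Kᵢ−1)/(1+V/F(Kᵢ−1)) = 0.
g(0) = ΣzᵢKᵢ − 1 = 0.469 and g(1) = 1 − Σzᵢ/Kᵢ = -0.470, so a root lies in (0, 1).
Iterate (Newton) starting at V/F = 0.43:
  V/F = 0.430: g = 0.0747, g' = -0.735 → V/F = 0.532
Converged at V/F = 0.532.

V/F = 0.532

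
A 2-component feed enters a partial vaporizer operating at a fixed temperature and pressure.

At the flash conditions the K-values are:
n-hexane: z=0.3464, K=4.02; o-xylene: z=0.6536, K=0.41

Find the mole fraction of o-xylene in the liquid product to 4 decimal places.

x_o-xylene = 0.8366

Binary case is linear: z₁(K₁−1)(1+ψ(K₂−1)) + z₂(K₂−1)(1+ψ(K₁−1)) = 0
⇒ ψ = [z₁(K₁−1)+z₂(K₂−1)] / [−(K₁−1)(K₂−1)] = 0.66050/1.78180 = 0.3707
Compositions from xᵢ = zᵢ/(1+ψ(Kᵢ−1)), yᵢ = Kᵢxᵢ:
  n-hexane: x = 0.1634, y = 0.6570
  o-xylene: x = 0.8366, y = 0.3430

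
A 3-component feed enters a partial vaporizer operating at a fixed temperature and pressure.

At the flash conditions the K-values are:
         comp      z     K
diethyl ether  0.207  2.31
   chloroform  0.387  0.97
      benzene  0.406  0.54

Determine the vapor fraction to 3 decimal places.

Rachford–Rice: g(ψ) = Σ zᵢ(Kᵢ−1)/(1+ψ(Kᵢ−1)) = 0.
Feasibility: ΣzᵢKᵢ = 1.073, Σzᵢ/Kᵢ = 1.240 — both > 1, two phases present.
Newton–Raphson from ψ = 0.54:
  ψ = 0.540: g = -0.1015, g' = -0.274 → ψ = 0.170
  ψ = 0.170: g = 0.0075, g' = -0.339 → ψ = 0.192
Converged at ψ = 0.192.

ψ = 0.192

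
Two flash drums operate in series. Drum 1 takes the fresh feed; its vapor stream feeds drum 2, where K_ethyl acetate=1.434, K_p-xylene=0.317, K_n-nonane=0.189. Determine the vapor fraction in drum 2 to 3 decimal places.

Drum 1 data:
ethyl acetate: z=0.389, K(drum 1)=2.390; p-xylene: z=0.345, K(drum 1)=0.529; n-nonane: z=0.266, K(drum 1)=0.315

V/F (drum 2) = 0.246

Drum 1:
Material balance + equilibrium reduce to Σ zᵢ(Kᵢ−1)/(1+ψ₁(Kᵢ−1)) = 0.
Feasibility: ΣzᵢKᵢ = 1.196, Σzᵢ/Kᵢ = 1.659 — both > 1, two phases present.
Newton iteration, ψ₁⁰ = 0.5:
  ψ₁ = 0.500: g = -0.1707, g' = -0.681 → ψ₁ = 0.249
  ψ₁ = 0.249: g = -0.0024, g' = -0.694 → ψ₁ = 0.246
Converged at ψ₁ = 0.246.
Drum-1 compositions:
  ethyl acetate: x = 0.290, y = 0.693
  p-xylene: x = 0.390, y = 0.206
  n-nonane: x = 0.320, y = 0.101
Drum-2 feed = drum-1 vapor: z₂ = (0.6928, 0.2064, 0.1008).
Drum 2:
Rachford–Rice: g(ψ₂) = Σ zᵢ(Kᵢ−1)/(1+ψ₂(Kᵢ−1)) = 0.
Feasibility: ΣzᵢKᵢ = 1.078, Σzᵢ/Kᵢ = 1.667 — both > 1, two phases present.
Iterate (Newton) starting at ψ₂ = 0.5:
  ψ₂ = 0.500: g = -0.1045, g' = -0.498 → ψ₂ = 0.290
  ψ₂ = 0.290: g = -0.0156, g' = -0.366 → ψ₂ = 0.247
  ψ₂ = 0.247: g = -0.0004, g' = -0.350 → ψ₂ = 0.246
Converged at ψ₂ = 0.246.
  ethyl acetate: x = 0.626, y = 0.898
  p-xylene: x = 0.248, y = 0.079
  n-nonane: x = 0.126, y = 0.024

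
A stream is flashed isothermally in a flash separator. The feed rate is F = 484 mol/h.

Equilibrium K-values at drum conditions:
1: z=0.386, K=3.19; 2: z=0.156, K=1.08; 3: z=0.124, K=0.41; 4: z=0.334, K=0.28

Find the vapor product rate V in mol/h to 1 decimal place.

V = 208.7 mol/h

Material balance + equilibrium reduce to Σ zᵢ(Kᵢ−1)/(1+β(Kᵢ−1)) = 0.
g(0) = ΣzᵢKᵢ − 1 = 0.544 and g(1) = 1 − Σzᵢ/Kᵢ = -0.761, so a root lies in (0, 1).
Iterate (Newton) starting at β = 0.5:
  β = 0.500: g = -0.0640, g' = -0.932 → β = 0.431
Converged at β = 0.431.
Then V = β·F = 0.4312·484 = 208.7 mol/h and L = F − V = 275.3 mol/h.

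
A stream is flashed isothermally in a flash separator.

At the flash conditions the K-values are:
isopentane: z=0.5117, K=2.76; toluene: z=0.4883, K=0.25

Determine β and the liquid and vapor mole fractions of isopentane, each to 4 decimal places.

β = 0.4048, x_isopentane = 0.2988, y_isopentane = 0.8247

Rachford–Rice: g(β) = Σ zᵢ(Kᵢ−1)/(1+β(Kᵢ−1)) = 0.
g(0) = ΣzᵢKᵢ − 1 = 0.5344 and g(1) = 1 − Σzᵢ/Kᵢ = -1.1386, so a root lies in (0, 1).
Newton iteration, β⁰ = 0.5:
  β = 0.5000: g = -0.10692, g' = -1.1516 → β = 0.4072
  β = 0.4072: g = -0.00258, g' = -1.1071 → β = 0.4048
Converged at β = 0.4048.
Compositions from xᵢ = zᵢ/(1+β(Kᵢ−1)), yᵢ = Kᵢxᵢ:
  isopentane: x = 0.2988, y = 0.8247
  toluene: x = 0.7012, y = 0.1753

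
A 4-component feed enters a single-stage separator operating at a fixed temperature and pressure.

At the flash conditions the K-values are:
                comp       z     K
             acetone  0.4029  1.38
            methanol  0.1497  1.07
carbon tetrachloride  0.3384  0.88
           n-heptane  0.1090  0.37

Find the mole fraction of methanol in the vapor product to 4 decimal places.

Iterate (Newton) starting at ψ = 0.5:
  ψ = 0.5000: g = -0.00467, g' = -0.1395 → ψ = 0.4665
  ψ = 0.4665: g = -0.00008, g' = -0.1349 → ψ = 0.4660
Converged at ψ = 0.4660.
Compositions from xᵢ = zᵢ/(1+ψ(Kᵢ−1)), yᵢ = Kᵢxᵢ:
  acetone: x = 0.3423, y = 0.4724
  methanol: x = 0.1450, y = 0.1551
  carbon tetrachloride: x = 0.3584, y = 0.3154
  n-heptane: x = 0.1543, y = 0.0571

y_methanol = 0.1551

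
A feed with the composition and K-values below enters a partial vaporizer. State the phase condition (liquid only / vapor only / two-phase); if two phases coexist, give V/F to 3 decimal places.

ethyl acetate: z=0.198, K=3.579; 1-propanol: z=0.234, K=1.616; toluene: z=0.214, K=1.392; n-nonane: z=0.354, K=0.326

ΣzᵢKᵢ = 1.500; Σzᵢ/Kᵢ = 1.440.
Both exceed 1, so a two-phase solution exists.
Newton–Raphson from ψ = 0.5:
  ψ = 0.500: g = 0.0435, g' = -0.692 → ψ = 0.563
  ψ = 0.563: g = -0.0004, g' = -0.708 → ψ = 0.562
Converged at ψ = 0.562.

two-phase, V/F = 0.562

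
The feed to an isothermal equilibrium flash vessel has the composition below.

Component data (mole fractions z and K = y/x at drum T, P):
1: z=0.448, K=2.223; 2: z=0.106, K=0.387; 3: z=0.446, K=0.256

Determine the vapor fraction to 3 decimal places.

ψ = 0.171

Newton–Raphson from ψ = 0.67:
  ψ = 0.670: g = -0.4708, g' = -1.299 → ψ = 0.308
  ψ = 0.308: g = -0.1122, g' = -0.829 → ψ = 0.172
  ψ = 0.172: g = -0.0007, g' = -0.832 → ψ = 0.171
Converged at ψ = 0.171.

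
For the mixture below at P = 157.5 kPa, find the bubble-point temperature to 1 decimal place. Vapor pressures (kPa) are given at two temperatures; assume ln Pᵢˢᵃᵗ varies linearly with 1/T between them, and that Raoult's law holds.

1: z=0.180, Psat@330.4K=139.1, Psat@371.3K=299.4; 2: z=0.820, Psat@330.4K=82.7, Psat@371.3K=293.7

Bubble-point temperature: ΣzᵢPᵢˢᵃᵗ(T) = P. Interpolate ln Pᵢˢᵃᵗ = aᵢ + bᵢ/T.
  T = 330.4 K: ΣzᵢPᵢˢᵃᵗ = 92.85 kPa
  T = 371.3 K: ΣzᵢPᵢˢᵃᵗ = 294.73 kPa
  T = 350.9 K: ΣzᵢPᵢˢᵃᵗ = 170.41 kPa
  T = 340.6 K: ΣzᵢPᵢˢᵃᵗ = 126.55 kPa
  T = 345.8 K: ΣzᵢPᵢˢᵃᵗ = 147.33 kPa
  T = 348.4 K: ΣzᵢPᵢˢᵃᵗ = 158.75 kPa
Interpolating between 345.8 K and 348.4 K gives T ≈ 348.1 K.

T = 348.1 K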